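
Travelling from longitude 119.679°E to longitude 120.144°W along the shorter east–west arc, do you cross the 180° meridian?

Yes

Naïve |-120.144 − 119.679| = 239.823° > 180°, so the shorter arc goes the other way round — across 180°.
Signed shortest Δλ = ((-120.144 − 119.679 + 180) mod 360) − 180 = 120.177°.
Going east by 120.177° from +119.679° passes through 180° before reaching -120.144°.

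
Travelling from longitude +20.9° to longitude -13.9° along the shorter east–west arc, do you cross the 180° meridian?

Signed shortest Δλ = ((-13.9 − 20.9 + 180) mod 360) − 180 = -34.8°.
Going west by 34.8° from +20.9° reaches -13.9° without touching 180°.

No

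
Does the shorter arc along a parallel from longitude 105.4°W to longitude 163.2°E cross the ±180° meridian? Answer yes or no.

Yes

Naïve |163.2 − -105.4| = 268.6° > 180°, so the shorter arc goes the other way round — across 180°.
Signed shortest Δλ = ((163.2 − -105.4 + 180) mod 360) − 180 = -91.4°.
Going west by 91.4° from -105.4° passes through 180° before reaching +163.2°.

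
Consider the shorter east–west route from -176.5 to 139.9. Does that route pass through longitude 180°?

Yes

Naïve |139.9 − -176.5| = 316.4° > 180°, so the shorter arc goes the other way round — across 180°.
Signed shortest Δλ = ((139.9 − -176.5 + 180) mod 360) − 180 = -43.6°.
Going west by 43.6° from -176.5° passes through 180° before reaching +139.9°.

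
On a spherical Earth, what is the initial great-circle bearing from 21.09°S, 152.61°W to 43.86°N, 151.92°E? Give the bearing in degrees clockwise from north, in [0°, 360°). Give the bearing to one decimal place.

323.2°

Δλ = 151.92 − -152.61 = 304.53°; wrapped into (−180°, 180°]: -55.47°.
θ = atan2( sin Δλ · cos φ₂ , cos φ₁ · sin φ₂ − sin φ₁ · cos φ₂ · cos Δλ )
  = atan2(-0.59401, 0.79355) = -36.816° → normalised to [0°, 360°): 323.184°.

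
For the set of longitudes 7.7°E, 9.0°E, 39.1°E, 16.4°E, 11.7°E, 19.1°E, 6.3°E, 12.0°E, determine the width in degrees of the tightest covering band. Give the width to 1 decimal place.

32.8°

Sort the longitudes: +6.3°, +7.7°, +9.0°, +11.7°, +12.0°, +16.4°, +19.1°, +39.1°.
Eastward gaps between consecutive values (wrapping around): 1.4°, 1.3°, 2.7°, 0.3°, 4.4°, 2.7°, 20.0°, 327.2°.
Largest gap = 327.2° ⇒ minimal covering band is its complement: 360° − 327.2° = 32.8°.
Band runs from +6.3° eastward to +39.1°.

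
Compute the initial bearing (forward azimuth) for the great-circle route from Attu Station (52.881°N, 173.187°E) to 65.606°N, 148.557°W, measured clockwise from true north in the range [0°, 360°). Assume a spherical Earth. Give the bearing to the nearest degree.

41°

Δλ = -148.557 − 173.187 = -321.744°; wrapped into (−180°, 180°]: 38.256°.
θ = atan2( sin Δλ · cos φ₂ , cos φ₁ · sin φ₂ − sin φ₁ · cos φ₂ · cos Δλ )
  = atan2(0.25573, 0.29099) = 41.309° → normalised to [0°, 360°): 41.309°.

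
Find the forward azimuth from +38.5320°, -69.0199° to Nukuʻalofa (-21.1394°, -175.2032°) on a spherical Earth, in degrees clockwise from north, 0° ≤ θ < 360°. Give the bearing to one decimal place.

262.4°

Δλ = -175.2032 − -69.0199 = -106.1833°.
θ = atan2( sin Δλ · cos φ₂ , cos φ₁ · sin φ₂ − sin φ₁ · cos φ₂ · cos Δλ )
  = atan2(-0.89575, -0.12017) = -97.641° → normalised to [0°, 360°): 262.359°.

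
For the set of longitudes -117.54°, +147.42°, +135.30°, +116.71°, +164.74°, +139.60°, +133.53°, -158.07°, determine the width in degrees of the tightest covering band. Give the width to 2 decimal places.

Sort the longitudes: -158.07°, -117.54°, +116.71°, +133.53°, +135.30°, +139.60°, +147.42°, +164.74°.
Eastward gaps between consecutive values (wrapping around): 40.53°, 234.25°, 16.82°, 1.77°, 4.30°, 7.82°, 17.32°, 37.19°.
Largest gap = 234.25° ⇒ minimal covering band is its complement: 360° − 234.25° = 125.75°.
Band runs from +116.71° eastward to -117.54°, crossing the antimeridian.

125.75°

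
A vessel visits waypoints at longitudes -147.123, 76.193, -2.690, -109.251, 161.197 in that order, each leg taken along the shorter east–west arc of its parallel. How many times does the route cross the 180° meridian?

Leg 1: -147.123° → +76.193°, shortest Δλ = -136.684° (west) — crosses 180°.
Leg 2: +76.193° → -2.690°, shortest Δλ = -78.883° (west) — does not cross 180°.
Leg 3: -2.690° → -109.251°, shortest Δλ = -106.561° (west) — does not cross 180°.
Leg 4: -109.251° → +161.197°, shortest Δλ = -89.552° (west) — crosses 180°.
Total crossings: 2.

2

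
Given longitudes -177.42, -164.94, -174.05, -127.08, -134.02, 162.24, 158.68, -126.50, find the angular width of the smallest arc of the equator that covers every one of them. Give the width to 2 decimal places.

Sort the longitudes: -177.42°, -174.05°, -164.94°, -134.02°, -127.08°, -126.50°, +158.68°, +162.24°.
Eastward gaps between consecutive values (wrapping around): 3.37°, 9.11°, 30.92°, 6.94°, 0.58°, 285.18°, 3.56°, 20.34°.
Largest gap = 285.18° ⇒ minimal covering band is its complement: 360° − 285.18° = 74.82°.
Band runs from +158.68° eastward to -126.50°, crossing the antimeridian.

74.82°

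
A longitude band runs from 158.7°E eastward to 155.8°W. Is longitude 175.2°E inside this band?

Band width going east from +158.7° to -155.8°: ((-155.8 − 158.7) mod 360) = 45.5°.
Offset of +175.2° east of the west edge: ((175.2 − 158.7) mod 360) = 16.5°.
16.5° ≤ 45.5° ⇒ inside.

Yes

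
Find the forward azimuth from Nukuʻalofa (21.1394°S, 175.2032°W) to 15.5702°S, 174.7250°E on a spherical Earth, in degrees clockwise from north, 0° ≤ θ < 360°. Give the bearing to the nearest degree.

Δλ = 174.7250 − -175.2032 = 349.9282°; wrapped into (−180°, 180°]: -10.0718°.
θ = atan2( sin Δλ · cos φ₂ , cos φ₁ · sin φ₂ − sin φ₁ · cos φ₂ · cos Δλ )
  = atan2(-0.16846, 0.09169) = -61.441° → normalised to [0°, 360°): 298.559°.

299°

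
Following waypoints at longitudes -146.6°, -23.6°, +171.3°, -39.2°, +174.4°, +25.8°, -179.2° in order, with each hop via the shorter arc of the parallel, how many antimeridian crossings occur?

4

Leg 1: -146.6° → -23.6°, shortest Δλ = 123.0° (east) — does not cross 180°.
Leg 2: -23.6° → +171.3°, shortest Δλ = -165.1° (west) — crosses 180°.
Leg 3: +171.3° → -39.2°, shortest Δλ = 149.5° (east) — crosses 180°.
Leg 4: -39.2° → +174.4°, shortest Δλ = -146.4° (west) — crosses 180°.
Leg 5: +174.4° → +25.8°, shortest Δλ = -148.6° (west) — does not cross 180°.
Leg 6: +25.8° → -179.2°, shortest Δλ = 155.0° (east) — crosses 180°.
Total crossings: 4.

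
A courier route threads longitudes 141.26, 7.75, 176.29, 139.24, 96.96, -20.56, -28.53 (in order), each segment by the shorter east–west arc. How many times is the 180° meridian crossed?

0

Leg 1: +141.26° → +7.75°, shortest Δλ = -133.51° (west) — does not cross 180°.
Leg 2: +7.75° → +176.29°, shortest Δλ = 168.54° (east) — does not cross 180°.
Leg 3: +176.29° → +139.24°, shortest Δλ = -37.05° (west) — does not cross 180°.
Leg 4: +139.24° → +96.96°, shortest Δλ = -42.28° (west) — does not cross 180°.
Leg 5: +96.96° → -20.56°, shortest Δλ = -117.52° (west) — does not cross 180°.
Leg 6: -20.56° → -28.53°, shortest Δλ = -7.97° (west) — does not cross 180°.
Total crossings: 0.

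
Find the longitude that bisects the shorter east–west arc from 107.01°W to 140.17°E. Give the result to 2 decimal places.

163.42°W

Signed shortest Δλ from -107.01° to +140.17° is -112.82°.
Midpoint longitude = -107.01° + (-112.82°)/2 = -107.01° − 56.41° = -163.42°.
(The naïve average (-107.01 + +140.17)/2 = 16.58° is on the wrong side of the globe.)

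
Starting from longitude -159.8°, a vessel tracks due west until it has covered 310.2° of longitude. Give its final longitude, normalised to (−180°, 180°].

Start at -159.8°; shift −310.2° → -470.0°.
-470.0° lies outside (−180°, 180°]; add 360° → -110.0°.

-110.0°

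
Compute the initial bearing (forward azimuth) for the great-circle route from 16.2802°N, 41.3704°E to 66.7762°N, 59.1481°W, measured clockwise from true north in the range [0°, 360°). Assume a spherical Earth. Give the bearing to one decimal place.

Δλ = -59.1481 − 41.3704 = -100.5185°.
θ = atan2( sin Δλ · cos φ₂ , cos φ₁ · sin φ₂ − sin φ₁ · cos φ₂ · cos Δλ )
  = atan2(-0.38770, 0.90230) = -23.252° → normalised to [0°, 360°): 336.748°.

336.7°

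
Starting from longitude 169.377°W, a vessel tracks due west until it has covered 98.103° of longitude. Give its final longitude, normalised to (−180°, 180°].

Start at -169.377°; shift −98.103° → -267.480°.
-267.480° lies outside (−180°, 180°]; add 360° → +92.520°.

92.520°E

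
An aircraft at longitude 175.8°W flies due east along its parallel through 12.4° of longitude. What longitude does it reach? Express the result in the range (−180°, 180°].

163.4°W

Start at -175.8°; shift +12.4° → -163.4°.
-163.4° already lies in (−180°, 180°].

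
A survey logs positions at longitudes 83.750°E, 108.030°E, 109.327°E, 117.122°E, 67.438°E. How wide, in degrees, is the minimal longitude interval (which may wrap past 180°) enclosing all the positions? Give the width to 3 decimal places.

Sort the longitudes: +67.438°, +83.750°, +108.030°, +109.327°, +117.122°.
Eastward gaps between consecutive values (wrapping around): 16.312°, 24.280°, 1.297°, 7.795°, 310.316°.
Largest gap = 310.316° ⇒ minimal covering band is its complement: 360° − 310.316° = 49.684°.
Band runs from +67.438° eastward to +117.122°.

49.684°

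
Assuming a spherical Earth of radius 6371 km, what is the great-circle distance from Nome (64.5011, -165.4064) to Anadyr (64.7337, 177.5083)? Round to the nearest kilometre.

Δλ = 177.5083 − -165.4064 = 342.9147°; wrapped into (−180°, 180°]: -17.0853°.
Δφ = 64.7337 − 64.5011 = 0.2326°.
a = sin²(Δφ/2) + cos φ₁ · cos φ₂ · sin²(Δλ/2) = 0.004059.
c = 2·atan2(√a, √(1−a)) = 0.12750 rad → d = 6371·c ≈ 812.31 km.

812 km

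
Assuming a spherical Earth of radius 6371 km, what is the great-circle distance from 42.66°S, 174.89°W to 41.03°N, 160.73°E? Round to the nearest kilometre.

9622 km

Δλ = 160.73 − -174.89 = 335.62°; wrapped into (−180°, 180°]: -24.38°.
Δφ = 41.03 − -42.66 = 83.69°.
a = sin²(Δφ/2) + cos φ₁ · cos φ₂ · sin²(Δλ/2) = 0.469780.
c = 2·atan2(√a, √(1−a)) = 1.51032 rad → d = 6371·c ≈ 9622.25 km.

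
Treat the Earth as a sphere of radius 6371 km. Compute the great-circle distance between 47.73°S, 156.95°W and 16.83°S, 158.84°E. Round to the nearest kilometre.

5281 km

Δλ = 158.84 − -156.95 = 315.79°; wrapped into (−180°, 180°]: -44.21°.
Δφ = -16.83 − -47.73 = 30.90°.
a = sin²(Δφ/2) + cos φ₁ · cos φ₂ · sin²(Δλ/2) = 0.162135.
c = 2·atan2(√a, √(1−a)) = 0.82884 rad → d = 6371·c ≈ 5280.56 km.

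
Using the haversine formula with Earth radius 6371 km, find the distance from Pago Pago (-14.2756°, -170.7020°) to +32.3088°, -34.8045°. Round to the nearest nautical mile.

8169 nmi

Δλ = -34.8045 − -170.7020 = 135.8975°.
Δφ = 32.3088 − -14.2756 = 46.5844°.
a = sin²(Δφ/2) + cos φ₁ · cos φ₂ · sin²(Δλ/2) = 0.859987.
c = 2·atan2(√a, √(1−a)) = 2.37456 rad → d = 6371·c ≈ 15128.34 km ≈ 8168.65 nmi.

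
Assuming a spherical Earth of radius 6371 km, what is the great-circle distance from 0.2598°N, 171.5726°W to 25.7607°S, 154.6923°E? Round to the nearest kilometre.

4633 km

Δλ = 154.6923 − -171.5726 = 326.2649°; wrapped into (−180°, 180°]: -33.7351°.
Δφ = -25.7607 − 0.2598 = -26.0205°.
a = sin²(Δφ/2) + cos φ₁ · cos φ₂ · sin²(Δλ/2) = 0.126506.
c = 2·atan2(√a, √(1−a)) = 0.72728 rad → d = 6371·c ≈ 4633.48 km.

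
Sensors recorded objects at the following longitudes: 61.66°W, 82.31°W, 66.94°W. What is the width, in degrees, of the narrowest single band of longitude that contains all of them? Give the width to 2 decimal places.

20.65°

Sort the longitudes: -82.31°, -66.94°, -61.66°.
Eastward gaps between consecutive values (wrapping around): 15.37°, 5.28°, 339.35°.
Largest gap = 339.35° ⇒ minimal covering band is its complement: 360° − 339.35° = 20.65°.
Band runs from -82.31° eastward to -61.66°.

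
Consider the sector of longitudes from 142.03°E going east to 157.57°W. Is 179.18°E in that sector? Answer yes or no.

Band width going east from +142.03° to -157.57°: ((-157.57 − 142.03) mod 360) = 60.40°.
Offset of +179.18° east of the west edge: ((179.18 − 142.03) mod 360) = 37.15°.
37.15° ≤ 60.40° ⇒ inside.

Yes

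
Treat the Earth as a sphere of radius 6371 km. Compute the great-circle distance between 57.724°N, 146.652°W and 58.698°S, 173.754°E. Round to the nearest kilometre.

13407 km

Δλ = 173.754 − -146.652 = 320.406°; wrapped into (−180°, 180°]: -39.594°.
Δφ = -58.698 − 57.724 = -116.422°.
a = sin²(Δφ/2) + cos φ₁ · cos φ₂ · sin²(Δλ/2) = 0.754314.
c = 2·atan2(√a, √(1−a)) = 2.10439 rad → d = 6371·c ≈ 13407.06 km.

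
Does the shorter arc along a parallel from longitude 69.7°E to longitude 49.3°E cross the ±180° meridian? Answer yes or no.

Signed shortest Δλ = ((49.3 − 69.7 + 180) mod 360) − 180 = -20.4°.
Going west by 20.4° from +69.7° reaches +49.3° without touching 180°.

No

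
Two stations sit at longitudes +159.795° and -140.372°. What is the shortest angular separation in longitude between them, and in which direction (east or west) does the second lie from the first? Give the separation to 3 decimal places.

Raw difference: -140.372 − 159.795 = -300.167°.
Normalise into (−180°, 180°]: -300.167° + 360° = 59.833°.
Positive ⇒ the second point lies to the east; separation 59.833°.

59.833° east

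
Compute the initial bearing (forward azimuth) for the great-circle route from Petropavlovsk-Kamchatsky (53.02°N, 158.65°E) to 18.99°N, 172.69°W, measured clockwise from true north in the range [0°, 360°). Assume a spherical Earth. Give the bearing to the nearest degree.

Δλ = -172.69 − 158.65 = -331.34°; wrapped into (−180°, 180°]: 28.66°.
θ = atan2( sin Δλ · cos φ₂ , cos φ₁ · sin φ₂ − sin φ₁ · cos φ₂ · cos Δλ )
  = atan2(0.45351, -0.46708) = 135.845° → normalised to [0°, 360°): 135.845°.

136°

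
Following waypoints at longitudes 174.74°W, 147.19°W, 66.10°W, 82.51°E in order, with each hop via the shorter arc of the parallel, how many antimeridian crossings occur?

Leg 1: -174.74° → -147.19°, shortest Δλ = 27.55° (east) — does not cross 180°.
Leg 2: -147.19° → -66.10°, shortest Δλ = 81.09° (east) — does not cross 180°.
Leg 3: -66.10° → +82.51°, shortest Δλ = 148.61° (east) — does not cross 180°.
Total crossings: 0.

0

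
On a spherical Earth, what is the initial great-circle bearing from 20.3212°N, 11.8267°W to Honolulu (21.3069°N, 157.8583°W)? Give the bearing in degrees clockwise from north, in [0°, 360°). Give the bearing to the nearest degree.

Δλ = -157.8583 − -11.8267 = -146.0316°.
θ = atan2( sin Δλ · cos φ₂ , cos φ₁ · sin φ₂ − sin φ₁ · cos φ₂ · cos Δλ )
  = atan2(-0.52054, 0.60908) = -40.519° → normalised to [0°, 360°): 319.481°.

319°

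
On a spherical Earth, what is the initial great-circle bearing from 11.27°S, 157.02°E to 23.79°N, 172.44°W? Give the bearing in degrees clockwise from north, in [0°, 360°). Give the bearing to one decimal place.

40.2°

Δλ = -172.44 − 157.02 = -329.46°; wrapped into (−180°, 180°]: 30.54°.
θ = atan2( sin Δλ · cos φ₂ , cos φ₁ · sin φ₂ − sin φ₁ · cos φ₂ · cos Δλ )
  = atan2(0.46496, 0.54963) = 40.230° → normalised to [0°, 360°): 40.230°.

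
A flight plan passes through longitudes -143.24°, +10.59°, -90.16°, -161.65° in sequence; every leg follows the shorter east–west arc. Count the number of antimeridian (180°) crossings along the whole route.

0

Leg 1: -143.24° → +10.59°, shortest Δλ = 153.83° (east) — does not cross 180°.
Leg 2: +10.59° → -90.16°, shortest Δλ = -100.75° (west) — does not cross 180°.
Leg 3: -90.16° → -161.65°, shortest Δλ = -71.49° (west) — does not cross 180°.
Total crossings: 0.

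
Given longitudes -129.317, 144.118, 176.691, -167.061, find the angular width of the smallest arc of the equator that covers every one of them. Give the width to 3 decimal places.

Sort the longitudes: -167.061°, -129.317°, +144.118°, +176.691°.
Eastward gaps between consecutive values (wrapping around): 37.744°, 273.435°, 32.573°, 16.248°.
Largest gap = 273.435° ⇒ minimal covering band is its complement: 360° − 273.435° = 86.565°.
Band runs from +144.118° eastward to -129.317°, crossing the antimeridian.

86.565°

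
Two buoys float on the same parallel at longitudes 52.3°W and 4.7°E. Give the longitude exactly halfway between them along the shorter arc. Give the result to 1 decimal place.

Signed shortest Δλ from -52.3° to +4.7° is +57.0°.
Midpoint longitude = -52.3° + (+57.0°)/2 = -52.3° + 28.5° = -23.8°.

23.8°W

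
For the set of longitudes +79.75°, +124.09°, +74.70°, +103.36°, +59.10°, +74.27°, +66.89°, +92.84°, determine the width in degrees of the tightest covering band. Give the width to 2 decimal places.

Sort the longitudes: +59.10°, +66.89°, +74.27°, +74.70°, +79.75°, +92.84°, +103.36°, +124.09°.
Eastward gaps between consecutive values (wrapping around): 7.79°, 7.38°, 0.43°, 5.05°, 13.09°, 10.52°, 20.73°, 295.01°.
Largest gap = 295.01° ⇒ minimal covering band is its complement: 360° − 295.01° = 64.99°.
Band runs from +59.10° eastward to +124.09°.

64.99°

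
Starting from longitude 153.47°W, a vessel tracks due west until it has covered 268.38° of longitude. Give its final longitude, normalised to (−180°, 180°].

61.85°W

Start at -153.47°; shift −268.38° → -421.85°.
-421.85° lies outside (−180°, 180°]; add 360° → -61.85°.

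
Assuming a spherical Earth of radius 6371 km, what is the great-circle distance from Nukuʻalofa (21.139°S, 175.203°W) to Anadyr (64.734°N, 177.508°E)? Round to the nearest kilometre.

9569 km

Δλ = 177.508 − -175.203 = 352.711°; wrapped into (−180°, 180°]: -7.289°.
Δφ = 64.734 − -21.139 = 85.873°.
a = sin²(Δφ/2) + cos φ₁ · cos φ₂ · sin²(Δλ/2) = 0.465625.
c = 2·atan2(√a, √(1−a)) = 1.50199 rad → d = 6371·c ≈ 9569.19 km.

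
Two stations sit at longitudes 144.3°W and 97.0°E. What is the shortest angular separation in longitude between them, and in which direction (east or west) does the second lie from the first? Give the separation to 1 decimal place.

118.7° west

Raw difference: 97.0 − -144.3 = 241.3°.
Normalise into (−180°, 180°]: 241.3° − 360° = -118.7°.
Negative ⇒ the second point lies to the west; separation 118.7°.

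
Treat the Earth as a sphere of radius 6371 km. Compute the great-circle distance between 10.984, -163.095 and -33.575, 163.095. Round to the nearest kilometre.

Δλ = 163.095 − -163.095 = 326.190°; wrapped into (−180°, 180°]: -33.810°.
Δφ = -33.575 − 10.984 = -44.559°.
a = sin²(Δφ/2) + cos φ₁ · cos φ₂ · sin²(Δλ/2) = 0.212894.
c = 2·atan2(√a, √(1−a)) = 0.95916 rad → d = 6371·c ≈ 6110.78 km.

6111 km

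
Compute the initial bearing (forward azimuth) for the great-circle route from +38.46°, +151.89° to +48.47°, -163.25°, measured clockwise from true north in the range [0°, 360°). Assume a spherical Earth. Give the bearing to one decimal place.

57.9°

Δλ = -163.25 − 151.89 = -315.14°; wrapped into (−180°, 180°]: 44.86°.
θ = atan2( sin Δλ · cos φ₂ , cos φ₁ · sin φ₂ − sin φ₁ · cos φ₂ · cos Δλ )
  = atan2(0.46767, 0.29389) = 57.854° → normalised to [0°, 360°): 57.854°.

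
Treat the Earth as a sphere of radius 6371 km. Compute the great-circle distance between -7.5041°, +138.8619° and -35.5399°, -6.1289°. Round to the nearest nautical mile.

7553 nmi

Δλ = -6.1289 − 138.8619 = -144.9908°.
Δφ = -35.5399 − -7.5041 = -28.0358°.
a = sin²(Δφ/2) + cos φ₁ · cos φ₂ · sin²(Δλ/2) = 0.792429.
c = 2·atan2(√a, √(1−a)) = 2.19550 rad → d = 6371·c ≈ 13987.54 km ≈ 7552.67 nmi.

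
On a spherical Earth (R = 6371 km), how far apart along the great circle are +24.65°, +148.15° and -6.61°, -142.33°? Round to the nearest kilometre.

8280 km

Δλ = -142.33 − 148.15 = -290.48°; wrapped into (−180°, 180°]: 69.52°.
Δφ = -6.61 − 24.65 = -31.26°.
a = sin²(Δφ/2) + cos φ₁ · cos φ₂ · sin²(Δλ/2) = 0.366063.
c = 2·atan2(√a, √(1−a)) = 1.29961 rad → d = 6371·c ≈ 8279.82 km.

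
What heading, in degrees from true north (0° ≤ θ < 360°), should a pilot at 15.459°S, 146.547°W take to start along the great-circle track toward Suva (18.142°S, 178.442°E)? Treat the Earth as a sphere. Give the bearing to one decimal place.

260.4°

Δλ = 178.442 − -146.547 = 324.989°; wrapped into (−180°, 180°]: -35.011°.
θ = atan2( sin Δλ · cos φ₂ , cos φ₁ · sin φ₂ − sin φ₁ · cos φ₂ · cos Δλ )
  = atan2(-0.54521, -0.09265) = -99.644° → normalised to [0°, 360°): 260.356°.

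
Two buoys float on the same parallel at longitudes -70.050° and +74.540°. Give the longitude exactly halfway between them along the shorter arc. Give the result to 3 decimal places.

Signed shortest Δλ from -70.050° to +74.540° is +144.590°.
Midpoint longitude = -70.050° + (+144.590°)/2 = -70.050° + 72.295° = +2.245°.

+2.245°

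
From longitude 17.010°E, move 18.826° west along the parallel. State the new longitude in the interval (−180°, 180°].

Start at +17.010°; shift −18.826° → -1.816°.
-1.816° already lies in (−180°, 180°].

1.816°W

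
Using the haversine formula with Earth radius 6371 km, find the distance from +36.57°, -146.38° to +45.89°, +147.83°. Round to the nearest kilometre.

Δλ = 147.83 − -146.38 = 294.21°; wrapped into (−180°, 180°]: -65.79°.
Δφ = 45.89 − 36.57 = 9.32°.
a = sin²(Δφ/2) + cos φ₁ · cos φ₂ · sin²(Δλ/2) = 0.171485.
c = 2·atan2(√a, √(1−a)) = 0.85392 rad → d = 6371·c ≈ 5440.35 km.

5440 km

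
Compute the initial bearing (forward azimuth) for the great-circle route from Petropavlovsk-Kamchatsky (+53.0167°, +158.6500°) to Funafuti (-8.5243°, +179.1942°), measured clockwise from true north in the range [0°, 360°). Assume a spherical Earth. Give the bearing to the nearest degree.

Δλ = 179.1942 − 158.6500 = 20.5442°.
θ = atan2( sin Δλ · cos φ₂ , cos φ₁ · sin φ₂ − sin φ₁ · cos φ₂ · cos Δλ )
  = atan2(0.34705, -0.82892) = 157.282° → normalised to [0°, 360°): 157.282°.

157°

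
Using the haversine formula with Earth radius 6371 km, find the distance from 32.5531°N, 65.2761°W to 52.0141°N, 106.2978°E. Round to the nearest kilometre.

10576 km

Δλ = 106.2978 − -65.2761 = 171.5739°.
Δφ = 52.0141 − 32.5531 = 19.4610°.
a = sin²(Δφ/2) + cos φ₁ · cos φ₂ · sin²(Δλ/2) = 0.544539.
c = 2·atan2(√a, √(1−a)) = 1.65999 rad → d = 6371·c ≈ 10575.82 km.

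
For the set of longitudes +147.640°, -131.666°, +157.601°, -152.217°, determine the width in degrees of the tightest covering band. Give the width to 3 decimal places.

80.694°

Sort the longitudes: -152.217°, -131.666°, +147.640°, +157.601°.
Eastward gaps between consecutive values (wrapping around): 20.551°, 279.306°, 9.961°, 50.182°.
Largest gap = 279.306° ⇒ minimal covering band is its complement: 360° − 279.306° = 80.694°.
Band runs from +147.640° eastward to -131.666°, crossing the antimeridian.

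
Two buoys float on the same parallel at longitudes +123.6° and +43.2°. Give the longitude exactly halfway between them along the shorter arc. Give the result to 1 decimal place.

+83.4°

Signed shortest Δλ from +123.6° to +43.2° is -80.4°.
Midpoint longitude = +123.6° + (-80.4°)/2 = +123.6° − 40.2° = +83.4°.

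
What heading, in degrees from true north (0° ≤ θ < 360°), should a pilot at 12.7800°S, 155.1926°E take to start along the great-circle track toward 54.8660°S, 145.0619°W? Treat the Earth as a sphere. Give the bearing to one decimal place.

Δλ = -145.0619 − 155.1926 = -300.2545°; wrapped into (−180°, 180°]: 59.7455°.
θ = atan2( sin Δλ · cos φ₂ , cos φ₁ · sin φ₂ − sin φ₁ · cos φ₂ · cos Δλ )
  = atan2(0.49711, -0.73341) = 145.870° → normalised to [0°, 360°): 145.870°.

145.9°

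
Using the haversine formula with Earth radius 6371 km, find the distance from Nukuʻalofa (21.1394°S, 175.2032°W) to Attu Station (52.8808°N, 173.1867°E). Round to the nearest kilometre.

Δλ = 173.1867 − -175.2032 = 348.3899°; wrapped into (−180°, 180°]: -11.6101°.
Δφ = 52.8808 − -21.1394 = 74.0202°.
a = sin²(Δφ/2) + cos φ₁ · cos φ₂ · sin²(Δλ/2) = 0.368109.
c = 2·atan2(√a, √(1−a)) = 1.30386 rad → d = 6371·c ≈ 8306.86 km.

8307 km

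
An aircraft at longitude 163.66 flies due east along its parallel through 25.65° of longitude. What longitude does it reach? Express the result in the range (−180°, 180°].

Start at +163.66°; shift +25.65° → +189.31°.
+189.31° lies outside (−180°, 180°]; subtract 360° → -170.69°.

-170.69°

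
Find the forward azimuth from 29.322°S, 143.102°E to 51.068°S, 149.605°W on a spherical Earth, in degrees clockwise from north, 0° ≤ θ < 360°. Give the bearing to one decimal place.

134.0°

Δλ = -149.605 − 143.102 = -292.707°; wrapped into (−180°, 180°]: 67.293°.
θ = atan2( sin Δλ · cos φ₂ , cos φ₁ · sin φ₂ − sin φ₁ · cos φ₂ · cos Δλ )
  = atan2(0.57969, -0.55944) = 133.981° → normalised to [0°, 360°): 133.981°.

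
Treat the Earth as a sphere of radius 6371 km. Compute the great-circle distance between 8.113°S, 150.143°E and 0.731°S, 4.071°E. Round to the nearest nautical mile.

Δλ = 4.071 − 150.143 = -146.072°.
Δφ = -0.731 − -8.113 = 7.382°.
a = sin²(Δφ/2) + cos φ₁ · cos φ₂ · sin²(Δλ/2) = 0.909784.
c = 2·atan2(√a, √(1−a)) = 2.53145 rad → d = 6371·c ≈ 16127.89 km ≈ 8708.36 nmi.

8708 nmi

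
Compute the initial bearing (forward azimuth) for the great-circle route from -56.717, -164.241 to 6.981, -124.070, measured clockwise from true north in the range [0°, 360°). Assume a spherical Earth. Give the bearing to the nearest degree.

Δλ = -124.070 − -164.241 = 40.171°.
θ = atan2( sin Δλ · cos φ₂ , cos φ₁ · sin φ₂ − sin φ₁ · cos φ₂ · cos Δλ )
  = atan2(0.64029, 0.70075) = 42.419° → normalised to [0°, 360°): 42.419°.

42°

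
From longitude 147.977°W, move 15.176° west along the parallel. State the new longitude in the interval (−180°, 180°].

Start at -147.977°; shift −15.176° → -163.153°.
-163.153° already lies in (−180°, 180°].

163.153°W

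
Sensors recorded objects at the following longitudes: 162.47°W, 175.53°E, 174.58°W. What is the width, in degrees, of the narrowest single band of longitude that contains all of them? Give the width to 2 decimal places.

Sort the longitudes: -174.58°, -162.47°, +175.53°.
Eastward gaps between consecutive values (wrapping around): 12.11°, 338.00°, 9.89°.
Largest gap = 338.00° ⇒ minimal covering band is its complement: 360° − 338.00° = 22.00°.
Band runs from +175.53° eastward to -162.47°, crossing the antimeridian.

22.00°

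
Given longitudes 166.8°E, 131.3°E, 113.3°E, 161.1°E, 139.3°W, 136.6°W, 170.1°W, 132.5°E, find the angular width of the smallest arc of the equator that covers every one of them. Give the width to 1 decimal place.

Sort the longitudes: -170.1°, -139.3°, -136.6°, +113.3°, +131.3°, +132.5°, +161.1°, +166.8°.
Eastward gaps between consecutive values (wrapping around): 30.8°, 2.7°, 249.9°, 18.0°, 1.2°, 28.6°, 5.7°, 23.1°.
Largest gap = 249.9° ⇒ minimal covering band is its complement: 360° − 249.9° = 110.1°.
Band runs from +113.3° eastward to -136.6°, crossing the antimeridian.

110.1°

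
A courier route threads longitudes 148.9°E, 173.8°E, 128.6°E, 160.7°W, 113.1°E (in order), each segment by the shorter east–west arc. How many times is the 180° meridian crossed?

Leg 1: +148.9° → +173.8°, shortest Δλ = 24.9° (east) — does not cross 180°.
Leg 2: +173.8° → +128.6°, shortest Δλ = -45.2° (west) — does not cross 180°.
Leg 3: +128.6° → -160.7°, shortest Δλ = 70.7° (east) — crosses 180°.
Leg 4: -160.7° → +113.1°, shortest Δλ = -86.2° (west) — crosses 180°.
Total crossings: 2.

2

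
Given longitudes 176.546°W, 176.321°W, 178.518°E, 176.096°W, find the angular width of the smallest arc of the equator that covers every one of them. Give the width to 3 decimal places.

5.386°

Sort the longitudes: -176.546°, -176.321°, -176.096°, +178.518°.
Eastward gaps between consecutive values (wrapping around): 0.225°, 0.225°, 354.614°, 4.936°.
Largest gap = 354.614° ⇒ minimal covering band is its complement: 360° − 354.614° = 5.386°.
Band runs from +178.518° eastward to -176.096°, crossing the antimeridian.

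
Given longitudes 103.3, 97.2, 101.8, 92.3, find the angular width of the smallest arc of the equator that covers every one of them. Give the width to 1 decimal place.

Sort the longitudes: +92.3°, +97.2°, +101.8°, +103.3°.
Eastward gaps between consecutive values (wrapping around): 4.9°, 4.6°, 1.5°, 349.0°.
Largest gap = 349.0° ⇒ minimal covering band is its complement: 360° − 349.0° = 11.0°.
Band runs from +92.3° eastward to +103.3°.

11.0°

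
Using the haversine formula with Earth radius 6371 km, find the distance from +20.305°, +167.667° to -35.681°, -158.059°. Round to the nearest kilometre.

7196 km

Δλ = -158.059 − 167.667 = -325.726°; wrapped into (−180°, 180°]: 34.274°.
Δφ = -35.681 − 20.305 = -55.986°.
a = sin²(Δφ/2) + cos φ₁ · cos φ₂ · sin²(Δλ/2) = 0.286444.
c = 2·atan2(√a, √(1−a)) = 1.12950 rad → d = 6371·c ≈ 7196.05 km.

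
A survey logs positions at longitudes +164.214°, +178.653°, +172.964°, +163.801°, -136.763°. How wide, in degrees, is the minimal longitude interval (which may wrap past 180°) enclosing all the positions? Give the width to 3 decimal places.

Sort the longitudes: -136.763°, +163.801°, +164.214°, +172.964°, +178.653°.
Eastward gaps between consecutive values (wrapping around): 300.564°, 0.413°, 8.750°, 5.689°, 44.584°.
Largest gap = 300.564° ⇒ minimal covering band is its complement: 360° − 300.564° = 59.436°.
Band runs from +163.801° eastward to -136.763°, crossing the antimeridian.

59.436°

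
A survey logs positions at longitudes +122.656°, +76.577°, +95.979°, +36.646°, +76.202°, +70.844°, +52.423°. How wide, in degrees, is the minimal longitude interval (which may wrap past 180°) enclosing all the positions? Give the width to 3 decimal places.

86.010°

Sort the longitudes: +36.646°, +52.423°, +70.844°, +76.202°, +76.577°, +95.979°, +122.656°.
Eastward gaps between consecutive values (wrapping around): 15.777°, 18.421°, 5.358°, 0.375°, 19.402°, 26.677°, 273.990°.
Largest gap = 273.990° ⇒ minimal covering band is its complement: 360° − 273.990° = 86.010°.
Band runs from +36.646° eastward to +122.656°.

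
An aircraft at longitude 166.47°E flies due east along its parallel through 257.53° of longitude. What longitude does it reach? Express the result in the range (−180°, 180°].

64.00°E

Start at +166.47°; shift +257.53° → +424.00°.
+424.00° lies outside (−180°, 180°]; subtract 360° → +64.00°.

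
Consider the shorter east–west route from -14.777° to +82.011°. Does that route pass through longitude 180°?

No

Signed shortest Δλ = ((82.011 − -14.777 + 180) mod 360) − 180 = 96.788°.
Going east by 96.788° from -14.777° reaches +82.011° without touching 180°.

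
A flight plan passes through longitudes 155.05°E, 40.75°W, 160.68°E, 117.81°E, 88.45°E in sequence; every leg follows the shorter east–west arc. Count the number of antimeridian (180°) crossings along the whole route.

Leg 1: +155.05° → -40.75°, shortest Δλ = 164.2° (east) — crosses 180°.
Leg 2: -40.75° → +160.68°, shortest Δλ = -158.57° (west) — crosses 180°.
Leg 3: +160.68° → +117.81°, shortest Δλ = -42.87° (west) — does not cross 180°.
Leg 4: +117.81° → +88.45°, shortest Δλ = -29.36° (west) — does not cross 180°.
Total crossings: 2.

2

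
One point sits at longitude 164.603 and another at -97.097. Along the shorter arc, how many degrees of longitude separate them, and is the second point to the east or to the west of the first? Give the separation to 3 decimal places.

98.300° east

Raw difference: -97.097 − 164.603 = -261.7°.
Normalise into (−180°, 180°]: -261.7° + 360° = 98.3°.
Positive ⇒ the second point lies to the east; separation 98.300°.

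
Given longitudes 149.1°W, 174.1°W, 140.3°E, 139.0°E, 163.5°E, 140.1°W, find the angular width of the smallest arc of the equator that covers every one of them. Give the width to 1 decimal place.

80.9°

Sort the longitudes: -174.1°, -149.1°, -140.1°, +139.0°, +140.3°, +163.5°.
Eastward gaps between consecutive values (wrapping around): 25.0°, 9.0°, 279.1°, 1.3°, 23.2°, 22.4°.
Largest gap = 279.1° ⇒ minimal covering band is its complement: 360° − 279.1° = 80.9°.
Band runs from +139.0° eastward to -140.1°, crossing the antimeridian.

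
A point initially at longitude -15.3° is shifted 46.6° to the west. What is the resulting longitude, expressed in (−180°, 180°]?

Start at -15.3°; shift −46.6° → -61.9°.
-61.9° already lies in (−180°, 180°].

-61.9°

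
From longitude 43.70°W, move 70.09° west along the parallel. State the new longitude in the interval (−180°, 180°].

Start at -43.70°; shift −70.09° → -113.79°.
-113.79° already lies in (−180°, 180°].

113.79°W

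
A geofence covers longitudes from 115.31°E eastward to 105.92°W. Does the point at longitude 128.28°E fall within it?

Band width going east from +115.31° to -105.92°: ((-105.92 − 115.31) mod 360) = 138.77°.
Offset of +128.28° east of the west edge: ((128.28 − 115.31) mod 360) = 12.97°.
12.97° ≤ 138.77° ⇒ inside.

Yes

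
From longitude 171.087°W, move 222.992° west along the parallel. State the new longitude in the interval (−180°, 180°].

Start at -171.087°; shift −222.992° → -394.079°.
-394.079° lies outside (−180°, 180°]; add 360° → -34.079°.

34.079°W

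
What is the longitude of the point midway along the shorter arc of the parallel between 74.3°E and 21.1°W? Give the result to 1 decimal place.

Signed shortest Δλ from +74.3° to -21.1° is -95.4°.
Midpoint longitude = +74.3° + (-95.4°)/2 = +74.3° − 47.7° = +26.6°.

26.6°E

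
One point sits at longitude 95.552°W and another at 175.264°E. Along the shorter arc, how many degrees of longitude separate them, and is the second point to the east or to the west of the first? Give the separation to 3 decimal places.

89.184° west

Raw difference: 175.264 − -95.552 = 270.816°.
Normalise into (−180°, 180°]: 270.816° − 360° = -89.184°.
Negative ⇒ the second point lies to the west; separation 89.184°.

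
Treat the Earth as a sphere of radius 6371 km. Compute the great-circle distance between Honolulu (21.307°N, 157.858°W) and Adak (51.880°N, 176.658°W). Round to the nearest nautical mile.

2034 nmi

Δλ = -176.658 − -157.858 = -18.800°.
Δφ = 51.880 − 21.307 = 30.573°.
a = sin²(Δφ/2) + cos φ₁ · cos φ₂ · sin²(Δλ/2) = 0.084851.
c = 2·atan2(√a, √(1−a)) = 0.59115 rad → d = 6371·c ≈ 3766.23 km ≈ 2033.60 nmi.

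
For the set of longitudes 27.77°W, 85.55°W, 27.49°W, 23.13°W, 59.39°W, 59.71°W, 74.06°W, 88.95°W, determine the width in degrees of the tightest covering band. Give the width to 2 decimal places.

65.82°

Sort the longitudes: -88.95°, -85.55°, -74.06°, -59.71°, -59.39°, -27.77°, -27.49°, -23.13°.
Eastward gaps between consecutive values (wrapping around): 3.40°, 11.49°, 14.35°, 0.32°, 31.62°, 0.28°, 4.36°, 294.18°.
Largest gap = 294.18° ⇒ minimal covering band is its complement: 360° − 294.18° = 65.82°.
Band runs from -88.95° eastward to -23.13°.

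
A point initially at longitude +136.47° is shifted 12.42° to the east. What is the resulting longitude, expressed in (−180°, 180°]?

Start at +136.47°; shift +12.42° → +148.89°.
+148.89° already lies in (−180°, 180°].

+148.89°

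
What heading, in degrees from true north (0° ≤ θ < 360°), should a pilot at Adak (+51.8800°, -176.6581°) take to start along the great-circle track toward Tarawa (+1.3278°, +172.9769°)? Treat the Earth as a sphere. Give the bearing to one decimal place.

193.3°

Δλ = 172.9769 − -176.6581 = 349.6350°; wrapped into (−180°, 180°]: -10.3650°.
θ = atan2( sin Δλ · cos φ₂ , cos φ₁ · sin φ₂ − sin φ₁ · cos φ₂ · cos Δλ )
  = atan2(-0.17987, -0.75937) = -166.674° → normalised to [0°, 360°): 193.326°.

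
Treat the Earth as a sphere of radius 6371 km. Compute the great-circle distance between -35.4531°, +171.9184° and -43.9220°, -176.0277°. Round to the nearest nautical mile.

753 nmi

Δλ = -176.0277 − 171.9184 = -347.9461°; wrapped into (−180°, 180°]: 12.0539°.
Δφ = -43.9220 − -35.4531 = -8.4689°.
a = sin²(Δφ/2) + cos φ₁ · cos φ₂ · sin²(Δλ/2) = 0.011920.
c = 2·atan2(√a, √(1−a)) = 0.21880 rad → d = 6371·c ≈ 1393.95 km ≈ 752.68 nmi.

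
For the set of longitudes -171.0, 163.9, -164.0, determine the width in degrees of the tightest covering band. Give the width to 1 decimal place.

32.1°

Sort the longitudes: -171.0°, -164.0°, +163.9°.
Eastward gaps between consecutive values (wrapping around): 7.0°, 327.9°, 25.1°.
Largest gap = 327.9° ⇒ minimal covering band is its complement: 360° − 327.9° = 32.1°.
Band runs from +163.9° eastward to -164.0°, crossing the antimeridian.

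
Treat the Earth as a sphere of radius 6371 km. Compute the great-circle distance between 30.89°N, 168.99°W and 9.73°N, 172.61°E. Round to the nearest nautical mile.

1634 nmi

Δλ = 172.61 − -168.99 = 341.60°; wrapped into (−180°, 180°]: -18.40°.
Δφ = 9.73 − 30.89 = -21.16°.
a = sin²(Δφ/2) + cos φ₁ · cos φ₂ · sin²(Δλ/2) = 0.055333.
c = 2·atan2(√a, √(1−a)) = 0.47491 rad → d = 6371·c ≈ 3025.64 km ≈ 1633.71 nmi.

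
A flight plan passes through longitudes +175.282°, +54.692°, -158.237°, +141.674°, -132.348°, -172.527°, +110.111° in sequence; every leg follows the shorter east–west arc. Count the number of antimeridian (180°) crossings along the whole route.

4

Leg 1: +175.282° → +54.692°, shortest Δλ = -120.59° (west) — does not cross 180°.
Leg 2: +54.692° → -158.237°, shortest Δλ = 147.071° (east) — crosses 180°.
Leg 3: -158.237° → +141.674°, shortest Δλ = -60.089° (west) — crosses 180°.
Leg 4: +141.674° → -132.348°, shortest Δλ = 85.978° (east) — crosses 180°.
Leg 5: -132.348° → -172.527°, shortest Δλ = -40.179° (west) — does not cross 180°.
Leg 6: -172.527° → +110.111°, shortest Δλ = -77.362° (west) — crosses 180°.
Total crossings: 4.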